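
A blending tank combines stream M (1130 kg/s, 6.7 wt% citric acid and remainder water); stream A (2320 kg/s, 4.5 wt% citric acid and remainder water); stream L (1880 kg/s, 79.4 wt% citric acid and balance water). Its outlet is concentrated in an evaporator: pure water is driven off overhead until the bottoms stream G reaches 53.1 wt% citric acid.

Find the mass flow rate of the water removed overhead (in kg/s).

2180 kg/s

citric acid entering = 1130×0.067 + 2320×0.045 + 1880×0.794 = 1672.8 kg/s.
All citric acid reports to G, so G = 1672.8/0.531 = 3150.3 kg/s.
Total feed = 5330 kg/s; overhead = 5330 − 3150.3 = 2179.7 kg/s.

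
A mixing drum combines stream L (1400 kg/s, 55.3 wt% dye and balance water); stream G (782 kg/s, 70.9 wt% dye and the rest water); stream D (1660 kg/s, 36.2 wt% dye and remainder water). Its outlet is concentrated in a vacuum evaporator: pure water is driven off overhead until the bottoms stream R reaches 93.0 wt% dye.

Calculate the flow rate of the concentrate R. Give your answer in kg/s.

dye entering = 1400×0.553 + 782×0.709 + 1660×0.362 = 1929.6 kg/s.
All dye reports to R, so R = 1929.6/0.930 = 2074.8 kg/s.

2075 kg/s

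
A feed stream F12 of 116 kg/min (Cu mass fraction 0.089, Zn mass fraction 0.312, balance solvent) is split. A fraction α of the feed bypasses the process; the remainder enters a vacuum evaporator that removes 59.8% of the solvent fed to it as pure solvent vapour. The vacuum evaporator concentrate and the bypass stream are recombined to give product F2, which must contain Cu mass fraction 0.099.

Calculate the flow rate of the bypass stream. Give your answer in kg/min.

All 116×0.089 = 10.324 kg/min of Cu reaches F2, so F2 = 10.324/0.099 = 104.28 kg/min and vapour = 11.717 kg/min.
The evaporator receives (1−α)·116 of feed at 0.599 solvent and removes 0.598 of that solvent:
0.598×0.599×(1−α)×116 = 11.717
(1−α) = 11.717/41.551 = 0.2820;  α = 0.7180.
Bypass flow = 0.7180×116 = 83.289 kg/min.

83.29 kg/min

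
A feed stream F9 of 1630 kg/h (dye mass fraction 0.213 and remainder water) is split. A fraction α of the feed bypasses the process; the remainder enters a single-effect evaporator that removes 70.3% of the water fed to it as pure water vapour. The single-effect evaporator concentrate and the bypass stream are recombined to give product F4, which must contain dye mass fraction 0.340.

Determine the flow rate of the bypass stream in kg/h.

529.5 kg/h

All 1630×0.213 = 347.19 kg/h of dye reaches F4, so F4 = 347.19/0.340 = 1021.1 kg/h and vapour = 608.85 kg/h.
The evaporator receives (1−α)·1630 of feed at 0.787 water and removes 0.703 of that water:
0.703×0.787×(1−α)×1630 = 608.85
(1−α) = 608.85/901.82 = 0.6751;  α = 0.3249.
Bypass flow = 0.3249×1630 = 529.52 kg/h.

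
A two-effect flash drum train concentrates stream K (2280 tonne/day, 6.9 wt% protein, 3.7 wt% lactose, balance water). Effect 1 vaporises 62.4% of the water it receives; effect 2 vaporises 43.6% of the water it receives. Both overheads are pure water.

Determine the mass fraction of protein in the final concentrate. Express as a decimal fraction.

water in feed = 2280×0.894 = 2038.3 tonne/day.
After stage 1: water left = (1−0.624)×2038.3 = 766.41; stream total = 1008.1 tonne/day.
After stage 2: water left = (1−0.436)×766.41 = 432.25; final concentrate = 673.93 tonne/day.
protein fraction = 157.32/673.93 = 0.233.

0.233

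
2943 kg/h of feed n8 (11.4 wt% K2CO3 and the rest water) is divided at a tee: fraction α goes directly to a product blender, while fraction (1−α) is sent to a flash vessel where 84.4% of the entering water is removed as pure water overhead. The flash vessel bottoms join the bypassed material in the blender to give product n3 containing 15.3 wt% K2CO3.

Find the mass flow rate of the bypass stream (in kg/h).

All 2943×0.114 = 335.5 kg/h of K2CO3 reaches n3, so n3 = 335.5/0.153 = 2192.8 kg/h and vapour = 750.18 kg/h.
The evaporator receives (1−α)·2943 of feed at 0.886 water and removes 0.844 of that water:
0.844×0.886×(1−α)×2943 = 750.18
(1−α) = 750.18/2200.7 = 0.3409;  α = 0.6591.
Bypass flow = 0.6591×2943 = 1939.8 kg/h.

1940 kg/h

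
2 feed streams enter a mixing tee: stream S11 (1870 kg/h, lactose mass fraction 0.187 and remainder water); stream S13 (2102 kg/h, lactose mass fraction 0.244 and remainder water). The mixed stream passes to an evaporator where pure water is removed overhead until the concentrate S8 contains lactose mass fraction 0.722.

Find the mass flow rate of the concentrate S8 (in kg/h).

1195 kg/h

lactose entering = 1870×0.187 + 2102×0.244 = 862.58 kg/h.
All lactose reports to S8, so S8 = 862.58/0.722 = 1194.7 kg/h.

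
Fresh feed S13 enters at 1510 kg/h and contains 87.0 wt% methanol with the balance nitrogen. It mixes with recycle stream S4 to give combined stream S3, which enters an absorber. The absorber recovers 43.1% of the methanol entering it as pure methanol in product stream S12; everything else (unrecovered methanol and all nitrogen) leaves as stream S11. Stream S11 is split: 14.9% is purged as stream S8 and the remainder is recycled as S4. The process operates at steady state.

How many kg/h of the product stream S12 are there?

methanol in S3: m_A = 1510×0.870 + (1−0.149)·(1−0.431)·m_A, so m_A = 1313.7/0.5158 = 2547 kg/h.
Product S12 = 0.431×2547 = 1097.8 kg/h.

1098 kg/h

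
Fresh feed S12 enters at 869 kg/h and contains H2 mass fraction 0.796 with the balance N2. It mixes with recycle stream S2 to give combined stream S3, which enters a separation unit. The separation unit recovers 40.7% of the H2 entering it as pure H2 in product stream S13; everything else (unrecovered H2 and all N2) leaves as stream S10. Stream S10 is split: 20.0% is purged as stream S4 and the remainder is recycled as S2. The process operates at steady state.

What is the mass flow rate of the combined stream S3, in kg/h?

N2 enters only via S12 and leaves only via the purge: 869×0.204 = 0.200×(N2 in S10), and the separation unit passes all N2, so N2 in S3 = N2 in S10 = 886.38 kg/h.
H2 in S3: m_A = 869×0.796 + (1−0.200)·(1−0.407)·m_A, so m_A = 691.72/0.5256 = 1316.1 kg/h.
S3 = 1316.1 + 886.38 = 2202.4 kg/h.

2202 kg/h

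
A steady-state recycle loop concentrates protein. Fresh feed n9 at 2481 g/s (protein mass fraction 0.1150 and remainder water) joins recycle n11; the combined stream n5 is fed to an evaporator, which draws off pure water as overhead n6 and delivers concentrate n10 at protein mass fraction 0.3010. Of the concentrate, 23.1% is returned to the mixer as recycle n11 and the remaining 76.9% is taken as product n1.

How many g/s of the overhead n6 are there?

Overall protein balance (none leaves overhead): protein in fresh feed = protein in product, i.e. 2481×0.115 = (1−0.231)·n10·0.301.
n10 = 285.31/(0.301×0.769) = 1232.6 g/s.
Recycle n11 = 0.231×1232.6 = 284.74 g/s.
Combined feed n5 = 2481 + 284.74 = 2765.7 g/s.
Overhead n6 = n5 − n10 = 2765.7 − 1232.6 = 1533.1 g/s.

1533 g/s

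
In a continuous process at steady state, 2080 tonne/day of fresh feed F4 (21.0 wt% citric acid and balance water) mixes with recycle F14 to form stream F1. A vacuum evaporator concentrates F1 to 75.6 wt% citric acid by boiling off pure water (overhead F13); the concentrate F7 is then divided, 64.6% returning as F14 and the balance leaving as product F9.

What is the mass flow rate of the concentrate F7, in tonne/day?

1632 tonne/day

Overall citric acid balance (none leaves overhead): citric acid in fresh feed = citric acid in product, i.e. 2080×0.210 = (1−0.646)·F7·0.756.
F7 = 436.8/(0.756×0.354) = 1632.1 tonne/day.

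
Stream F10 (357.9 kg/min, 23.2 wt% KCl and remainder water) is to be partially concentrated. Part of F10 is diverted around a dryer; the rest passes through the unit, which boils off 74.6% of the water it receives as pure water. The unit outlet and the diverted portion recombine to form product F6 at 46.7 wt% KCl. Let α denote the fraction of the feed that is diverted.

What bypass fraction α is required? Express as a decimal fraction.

All 357.9×0.232 = 83.033 kg/min of KCl reaches F6, so F6 = 83.033/0.467 = 177.8 kg/min and vapour = 180.1 kg/min.
The evaporator receives (1−α)·357.9 of feed at 0.768 water and removes 0.746 of that water:
0.746×0.768×(1−α)×357.9 = 180.1
(1−α) = 180.1/205.05 = 0.8783;  α = 0.1217.

0.122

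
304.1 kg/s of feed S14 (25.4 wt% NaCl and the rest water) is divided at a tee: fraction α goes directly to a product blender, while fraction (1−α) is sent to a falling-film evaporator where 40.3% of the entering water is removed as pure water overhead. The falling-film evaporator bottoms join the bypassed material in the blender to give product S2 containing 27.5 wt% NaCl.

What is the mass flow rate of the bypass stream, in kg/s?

All 304.1×0.254 = 77.241 kg/s of NaCl reaches S2, so S2 = 77.241/0.275 = 280.88 kg/s and vapour = 23.222 kg/s.
The evaporator receives (1−α)·304.1 of feed at 0.746 water and removes 0.403 of that water:
0.403×0.746×(1−α)×304.1 = 23.222
(1−α) = 23.222/91.424 = 0.2540;  α = 0.7460.
Bypass flow = 0.7460×304.1 = 226.86 kg/s.

226.9 kg/s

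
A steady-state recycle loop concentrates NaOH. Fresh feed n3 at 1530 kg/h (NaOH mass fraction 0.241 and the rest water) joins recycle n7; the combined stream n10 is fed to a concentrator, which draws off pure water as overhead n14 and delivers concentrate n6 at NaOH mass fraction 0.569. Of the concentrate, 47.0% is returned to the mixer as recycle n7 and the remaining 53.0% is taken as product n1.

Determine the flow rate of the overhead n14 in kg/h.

Overall NaOH balance (none leaves overhead): NaOH in fresh feed = NaOH in product, i.e. 1530×0.241 = (1−0.470)·n6·0.569.
n6 = 368.73/(0.569×0.530) = 1222.7 kg/h.
Recycle n7 = 0.470×1222.7 = 574.67 kg/h.
Combined feed n10 = 1530 + 574.67 = 2104.7 kg/h.
Overhead n14 = n10 − n6 = 2104.7 − 1222.7 = 881.97 kg/h.

882 kg/h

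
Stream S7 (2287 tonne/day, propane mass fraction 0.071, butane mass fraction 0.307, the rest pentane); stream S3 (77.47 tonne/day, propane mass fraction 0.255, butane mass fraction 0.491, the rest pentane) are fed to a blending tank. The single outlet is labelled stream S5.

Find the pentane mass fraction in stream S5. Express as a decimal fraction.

0.610

Total flow out = 2287 + 77.47 = 2364.5 tonne/day.
pentane in = 2287×0.622 + 77.47×0.254 = 1442.2 tonne/day.
pentane mass fraction in S5 = 1442.2/2364.5 = 0.610.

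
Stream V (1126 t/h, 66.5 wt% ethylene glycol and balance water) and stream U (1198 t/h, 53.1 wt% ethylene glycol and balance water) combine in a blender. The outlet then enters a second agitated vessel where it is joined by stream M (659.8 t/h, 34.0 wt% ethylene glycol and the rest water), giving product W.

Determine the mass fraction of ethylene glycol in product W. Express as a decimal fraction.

Overall, product flow = 2983.8 t/h.
ethylene glycol in = 1126×0.665 + 1198×0.531 + 659.8×0.340 = 1609.3 t/h.
ethylene glycol fraction in W = 0.539.

0.539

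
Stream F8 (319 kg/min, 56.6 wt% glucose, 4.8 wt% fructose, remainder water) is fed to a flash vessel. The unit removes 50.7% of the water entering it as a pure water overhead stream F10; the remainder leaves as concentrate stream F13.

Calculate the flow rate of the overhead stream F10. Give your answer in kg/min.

water entering = 319×0.386 = 123.13 kg/min; overhead removed = 0.507×123.13 = 62.429 kg/min.

62.43 kg/min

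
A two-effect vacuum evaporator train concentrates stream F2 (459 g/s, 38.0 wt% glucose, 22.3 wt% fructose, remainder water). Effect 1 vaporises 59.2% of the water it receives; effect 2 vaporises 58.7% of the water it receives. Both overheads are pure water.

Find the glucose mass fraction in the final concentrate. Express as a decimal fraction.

water in feed = 459×0.397 = 182.22 g/s.
After stage 1: water left = (1−0.592)×182.22 = 74.347; stream total = 351.12 g/s.
After stage 2: water left = (1−0.587)×74.347 = 30.705; final concentrate = 307.48 g/s.
glucose fraction = 174.42/307.48 = 0.5673.

0.5673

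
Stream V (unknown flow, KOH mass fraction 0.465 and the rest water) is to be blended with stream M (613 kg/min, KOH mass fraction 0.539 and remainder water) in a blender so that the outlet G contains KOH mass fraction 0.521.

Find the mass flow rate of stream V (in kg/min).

197 kg/min

Let V be the unknown flow. Total out = 613 + V.
KOH balance: 330.41 + 0.465·V = 0.521·(613 + V)
(0.465 − 0.521)·V = 0.521×613 − 330.41 = -11.034
V = -11.034 / -0.056 = 197.04 kg/min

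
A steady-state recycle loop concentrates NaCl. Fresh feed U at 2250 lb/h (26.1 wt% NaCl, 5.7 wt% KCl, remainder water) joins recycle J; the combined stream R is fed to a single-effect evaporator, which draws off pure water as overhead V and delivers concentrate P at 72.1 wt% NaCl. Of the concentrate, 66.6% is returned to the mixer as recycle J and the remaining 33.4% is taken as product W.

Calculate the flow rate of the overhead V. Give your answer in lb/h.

1436 lb/h

Overall NaCl balance (none leaves overhead): NaCl in fresh feed = NaCl in product, i.e. 2250×0.261 = (1−0.666)·P·0.721.
P = 587.25/(0.721×0.334) = 2438.6 lb/h.
Recycle J = 0.666×2438.6 = 1624.1 lb/h.
Combined feed R = 2250 + 1624.1 = 3874.1 lb/h.
Overhead V = R − P = 3874.1 − 2438.6 = 1435.5 lb/h.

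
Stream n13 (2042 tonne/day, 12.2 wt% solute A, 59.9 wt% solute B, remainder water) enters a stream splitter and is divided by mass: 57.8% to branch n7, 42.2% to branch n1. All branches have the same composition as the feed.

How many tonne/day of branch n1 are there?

861.7 tonne/day

Branch n1 flow = 0.422×2042 = 861.72 tonne/day.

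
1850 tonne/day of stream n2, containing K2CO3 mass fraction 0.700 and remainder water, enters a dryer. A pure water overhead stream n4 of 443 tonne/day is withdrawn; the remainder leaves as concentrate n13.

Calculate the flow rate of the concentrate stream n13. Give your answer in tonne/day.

1407 tonne/day

Concentrate = 1850 − 443 = 1407 tonne/day.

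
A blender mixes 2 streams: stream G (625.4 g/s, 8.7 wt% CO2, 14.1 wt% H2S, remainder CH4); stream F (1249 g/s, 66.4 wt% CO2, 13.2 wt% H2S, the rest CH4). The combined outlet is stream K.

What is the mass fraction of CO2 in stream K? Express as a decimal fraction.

0.471

Total flow out = 625.4 + 1249 = 1874.4 g/s.
CO2 in = 625.4×0.087 + 1249×0.664 = 883.75 g/s.
CO2 mass fraction in K = 883.75/1874.4 = 0.471.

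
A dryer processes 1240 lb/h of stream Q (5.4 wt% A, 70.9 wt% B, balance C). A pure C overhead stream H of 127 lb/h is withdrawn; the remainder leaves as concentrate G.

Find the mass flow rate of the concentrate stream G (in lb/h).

1113 lb/h

Concentrate = 1240 − 127 = 1113 lb/h.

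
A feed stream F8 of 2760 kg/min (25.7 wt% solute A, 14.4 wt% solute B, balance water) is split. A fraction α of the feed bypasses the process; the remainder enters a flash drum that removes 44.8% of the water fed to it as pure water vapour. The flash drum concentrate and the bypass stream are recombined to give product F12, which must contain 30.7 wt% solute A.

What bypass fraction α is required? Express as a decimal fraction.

0.393

All 2760×0.257 = 709.32 kg/min of solute A reaches F12, so F12 = 709.32/0.307 = 2310.5 kg/min and vapour = 449.51 kg/min.
The evaporator receives (1−α)·2760 of feed at 0.599 water and removes 0.448 of that water:
0.448×0.599×(1−α)×2760 = 449.51
(1−α) = 449.51/740.65 = 0.6069;  α = 0.3931.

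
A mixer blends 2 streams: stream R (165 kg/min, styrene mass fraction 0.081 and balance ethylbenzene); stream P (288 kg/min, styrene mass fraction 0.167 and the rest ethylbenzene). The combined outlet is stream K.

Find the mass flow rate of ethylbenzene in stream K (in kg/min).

ethylbenzene out = ethylbenzene in = 165×0.919 + 288×0.833 = 391.54 kg/min.

391.5 kg/min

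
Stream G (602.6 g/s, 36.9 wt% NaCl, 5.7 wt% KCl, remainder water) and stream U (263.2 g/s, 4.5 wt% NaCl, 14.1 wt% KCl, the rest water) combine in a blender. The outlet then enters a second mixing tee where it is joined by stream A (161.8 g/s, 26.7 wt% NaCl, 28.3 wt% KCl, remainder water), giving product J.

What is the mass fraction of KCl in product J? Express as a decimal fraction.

Overall, product flow = 1027.6 g/s.
KCl in = 602.6×0.057 + 263.2×0.141 + 161.8×0.283 = 117.25 g/s.
KCl fraction in J = 0.114.

0.114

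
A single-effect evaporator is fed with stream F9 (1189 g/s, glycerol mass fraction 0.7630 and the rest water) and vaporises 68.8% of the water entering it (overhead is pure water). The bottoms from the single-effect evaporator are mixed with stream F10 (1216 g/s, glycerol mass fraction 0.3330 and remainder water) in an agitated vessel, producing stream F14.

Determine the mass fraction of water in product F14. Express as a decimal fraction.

Vapour removed = 0.688×0.237×1189 = 193.87 g/s; concentrate = 995.13 g/s.
water reaching the mixer = 87.919 (from concentrate) + 1216×0.667 = 898.99 g/s.
Product flow = 995.13 + 1216 = 2211.1 g/s; water fraction = 0.4066.

0.4066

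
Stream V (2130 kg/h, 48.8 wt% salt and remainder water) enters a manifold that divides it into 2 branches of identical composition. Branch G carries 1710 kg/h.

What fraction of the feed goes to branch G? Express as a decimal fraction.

Fraction to G = 1710/2130 = 0.8028.

0.803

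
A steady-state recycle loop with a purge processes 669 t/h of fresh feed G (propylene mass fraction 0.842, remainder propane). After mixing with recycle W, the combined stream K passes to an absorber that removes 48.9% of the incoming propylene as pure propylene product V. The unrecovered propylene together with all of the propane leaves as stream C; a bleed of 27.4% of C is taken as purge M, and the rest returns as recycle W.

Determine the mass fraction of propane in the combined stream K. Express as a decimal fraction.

propane enters only via G and leaves only via the purge: 669×0.158 = 0.274×(propane in C), and the absorber passes all propane, so propane in K = propane in C = 385.77 t/h.
propylene in K: m_A = 669×0.842 + (1−0.274)·(1−0.489)·m_A, so m_A = 563.3/0.6290 = 895.53 t/h.
K = 895.53 + 385.77 = 1281.3 t/h.
propane fraction in K = 385.77/1281.3 = 0.301.

0.301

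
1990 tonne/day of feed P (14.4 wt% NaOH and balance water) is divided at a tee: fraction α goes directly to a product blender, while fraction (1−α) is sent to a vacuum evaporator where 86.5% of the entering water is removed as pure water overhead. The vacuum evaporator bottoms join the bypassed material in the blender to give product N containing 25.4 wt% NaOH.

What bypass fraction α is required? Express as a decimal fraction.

All 1990×0.144 = 286.56 tonne/day of NaOH reaches N, so N = 286.56/0.254 = 1128.2 tonne/day and vapour = 861.81 tonne/day.
The evaporator receives (1−α)·1990 of feed at 0.856 water and removes 0.865 of that water:
0.865×0.856×(1−α)×1990 = 861.81
(1−α) = 861.81/1473.5 = 0.5849;  α = 0.4151.

0.415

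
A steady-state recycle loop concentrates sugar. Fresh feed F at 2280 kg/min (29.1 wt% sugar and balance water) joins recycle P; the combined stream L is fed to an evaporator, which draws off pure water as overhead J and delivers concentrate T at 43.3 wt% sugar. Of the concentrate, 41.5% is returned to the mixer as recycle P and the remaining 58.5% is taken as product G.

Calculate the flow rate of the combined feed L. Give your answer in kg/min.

Overall sugar balance (none leaves overhead): sugar in fresh feed = sugar in product, i.e. 2280×0.291 = (1−0.415)·T·0.433.
T = 663.48/(0.433×0.585) = 2619.3 kg/min.
Recycle P = 0.415×2619.3 = 1087 kg/min.
Combined feed L = 2280 + 1087 = 3367 kg/min.

3367 kg/min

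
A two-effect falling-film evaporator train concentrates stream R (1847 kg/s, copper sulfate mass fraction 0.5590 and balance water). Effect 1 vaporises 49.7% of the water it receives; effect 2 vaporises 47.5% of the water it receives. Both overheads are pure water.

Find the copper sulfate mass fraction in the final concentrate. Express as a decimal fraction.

0.8276

water in feed = 1847×0.441 = 814.53 kg/s.
After stage 1: water left = (1−0.497)×814.53 = 409.71; stream total = 1442.2 kg/s.
After stage 2: water left = (1−0.475)×409.71 = 215.1; final concentrate = 1247.6 kg/s.
copper sulfate fraction = 1032.5/1247.6 = 0.8276.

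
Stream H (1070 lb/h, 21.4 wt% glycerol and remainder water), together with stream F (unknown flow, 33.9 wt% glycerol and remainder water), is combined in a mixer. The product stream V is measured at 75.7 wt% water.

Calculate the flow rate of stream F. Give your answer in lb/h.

Let F be the unknown flow. Total out = 1070 + F.
water balance: 841.02 + 0.661·F = 0.757·(1070 + F)
(0.661 − 0.757)·F = 0.757×1070 − 841.02 = -31.03
F = -31.03 / -0.096 = 323.23 lb/h

323.2 lb/h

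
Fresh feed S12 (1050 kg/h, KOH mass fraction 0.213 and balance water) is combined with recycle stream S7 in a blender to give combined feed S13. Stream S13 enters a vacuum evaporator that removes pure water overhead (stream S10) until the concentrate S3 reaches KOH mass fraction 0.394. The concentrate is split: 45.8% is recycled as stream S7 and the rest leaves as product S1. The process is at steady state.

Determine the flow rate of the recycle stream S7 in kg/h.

479.7 kg/h

Overall KOH balance (none leaves overhead): KOH in fresh feed = KOH in product, i.e. 1050×0.213 = (1−0.458)·S3·0.394.
S3 = 223.65/(0.394×0.542) = 1047.3 kg/h.
Recycle S7 = 0.458×1047.3 = 479.67 kg/h.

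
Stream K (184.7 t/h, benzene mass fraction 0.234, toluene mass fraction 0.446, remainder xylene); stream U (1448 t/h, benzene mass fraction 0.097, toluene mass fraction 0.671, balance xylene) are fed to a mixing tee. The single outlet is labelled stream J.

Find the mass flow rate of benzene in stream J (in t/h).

183.7 t/h

benzene out = benzene in = 184.7×0.234 + 1448×0.097 = 183.68 t/h.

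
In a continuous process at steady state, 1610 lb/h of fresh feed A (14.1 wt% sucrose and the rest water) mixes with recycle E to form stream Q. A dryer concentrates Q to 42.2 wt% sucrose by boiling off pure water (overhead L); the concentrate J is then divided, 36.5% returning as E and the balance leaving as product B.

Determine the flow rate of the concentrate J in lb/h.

Overall sucrose balance (none leaves overhead): sucrose in fresh feed = sucrose in product, i.e. 1610×0.141 = (1−0.365)·J·0.422.
J = 227.01/(0.422×0.635) = 847.15 lb/h.

847.1 lb/h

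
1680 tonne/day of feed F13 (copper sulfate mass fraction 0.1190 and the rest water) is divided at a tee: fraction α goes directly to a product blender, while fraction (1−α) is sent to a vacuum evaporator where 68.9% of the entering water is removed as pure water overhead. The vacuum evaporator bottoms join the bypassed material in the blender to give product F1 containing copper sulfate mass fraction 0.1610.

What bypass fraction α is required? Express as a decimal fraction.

0.570

All 1680×0.119 = 199.92 tonne/day of copper sulfate reaches F1, so F1 = 199.92/0.161 = 1241.7 tonne/day and vapour = 438.26 tonne/day.
The evaporator receives (1−α)·1680 of feed at 0.881 water and removes 0.689 of that water:
0.689×0.881×(1−α)×1680 = 438.26
(1−α) = 438.26/1019.8 = 0.4298;  α = 0.5702.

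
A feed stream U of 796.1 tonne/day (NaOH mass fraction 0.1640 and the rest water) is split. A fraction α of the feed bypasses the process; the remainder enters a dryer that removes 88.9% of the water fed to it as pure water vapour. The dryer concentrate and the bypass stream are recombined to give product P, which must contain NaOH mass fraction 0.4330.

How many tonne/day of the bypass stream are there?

130.6 tonne/day

All 796.1×0.164 = 130.56 tonne/day of NaOH reaches P, so P = 130.56/0.433 = 301.53 tonne/day and vapour = 494.57 tonne/day.
The evaporator receives (1−α)·796.1 of feed at 0.836 water and removes 0.889 of that water:
0.889×0.836×(1−α)×796.1 = 494.57
(1−α) = 494.57/591.66 = 0.8359;  α = 0.1641.
Bypass flow = 0.1641×796.1 = 130.64 tonne/day.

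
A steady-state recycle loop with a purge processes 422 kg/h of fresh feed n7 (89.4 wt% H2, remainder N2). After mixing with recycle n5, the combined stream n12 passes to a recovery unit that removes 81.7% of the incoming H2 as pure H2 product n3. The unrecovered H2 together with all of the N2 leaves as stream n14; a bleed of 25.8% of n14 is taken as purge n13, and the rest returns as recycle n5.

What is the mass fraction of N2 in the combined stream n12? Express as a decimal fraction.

0.284

N2 enters only via n7 and leaves only via the purge: 422×0.106 = 0.258×(N2 in n14), and the recovery unit passes all N2, so N2 in n12 = N2 in n14 = 173.38 kg/h.
H2 in n12: m_A = 422×0.894 + (1−0.258)·(1−0.817)·m_A, so m_A = 377.27/0.8642 = 436.54 kg/h.
n12 = 436.54 + 173.38 = 609.92 kg/h.
N2 fraction in n12 = 173.38/609.92 = 0.284.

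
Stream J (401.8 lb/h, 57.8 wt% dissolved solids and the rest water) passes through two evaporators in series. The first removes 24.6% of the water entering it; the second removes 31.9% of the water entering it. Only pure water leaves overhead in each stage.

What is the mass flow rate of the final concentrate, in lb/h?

water in feed = 401.8×0.422 = 169.56 lb/h.
After stage 1: water left = (1−0.246)×169.56 = 127.85; stream total = 360.09 lb/h.
After stage 2: water left = (1−0.319)×127.85 = 87.064; final concentrate = 319.3 lb/h.

319.3 lb/h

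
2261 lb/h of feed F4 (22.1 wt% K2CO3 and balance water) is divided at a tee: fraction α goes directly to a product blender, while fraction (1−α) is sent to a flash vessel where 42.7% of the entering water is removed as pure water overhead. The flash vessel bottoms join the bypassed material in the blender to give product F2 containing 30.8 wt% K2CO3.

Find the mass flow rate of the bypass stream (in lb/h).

All 2261×0.221 = 499.68 lb/h of K2CO3 reaches F2, so F2 = 499.68/0.308 = 1622.3 lb/h and vapour = 638.66 lb/h.
The evaporator receives (1−α)·2261 of feed at 0.779 water and removes 0.427 of that water:
0.427×0.779×(1−α)×2261 = 638.66
(1−α) = 638.66/752.08 = 0.8492;  α = 0.1508.
Bypass flow = 0.1508×2261 = 340.99 lb/h.

341 lb/h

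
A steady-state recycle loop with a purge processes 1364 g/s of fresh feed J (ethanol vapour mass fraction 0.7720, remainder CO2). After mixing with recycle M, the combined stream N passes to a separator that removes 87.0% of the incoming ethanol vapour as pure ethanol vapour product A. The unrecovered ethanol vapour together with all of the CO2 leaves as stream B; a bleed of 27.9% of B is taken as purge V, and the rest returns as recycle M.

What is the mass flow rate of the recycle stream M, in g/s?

CO2 enters only via J and leaves only via the purge: 1364×0.228 = 0.279×(CO2 in B), and the separator passes all CO2, so CO2 in N = CO2 in B = 1114.7 g/s.
ethanol vapour in N: m_A = 1364×0.772 + (1−0.279)·(1−0.870)·m_A, so m_A = 1053/0.9063 = 1161.9 g/s.
B = (1−0.870)×1161.9 + 1114.7 = 1265.7 g/s.
Recycle M = (1−0.279)×1265.7 = 912.58 g/s.

912.6 g/s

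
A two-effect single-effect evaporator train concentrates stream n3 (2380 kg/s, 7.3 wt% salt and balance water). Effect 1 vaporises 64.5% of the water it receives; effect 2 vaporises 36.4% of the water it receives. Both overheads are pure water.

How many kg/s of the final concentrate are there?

water in feed = 2380×0.927 = 2206.3 kg/s.
After stage 1: water left = (1−0.645)×2206.3 = 783.22; stream total = 956.96 kg/s.
After stage 2: water left = (1−0.364)×783.22 = 498.13; final concentrate = 671.87 kg/s.

671.9 kg/s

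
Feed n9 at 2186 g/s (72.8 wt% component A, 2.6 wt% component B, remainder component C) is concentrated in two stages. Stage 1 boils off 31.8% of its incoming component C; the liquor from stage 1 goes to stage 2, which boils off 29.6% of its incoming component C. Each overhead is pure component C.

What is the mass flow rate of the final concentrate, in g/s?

1906 g/s

component C in feed = 2186×0.246 = 537.76 g/s.
After stage 1: component C left = (1−0.318)×537.76 = 366.75; stream total = 2015 g/s.
After stage 2: component C left = (1−0.296)×366.75 = 258.19; final concentrate = 1906.4 g/s.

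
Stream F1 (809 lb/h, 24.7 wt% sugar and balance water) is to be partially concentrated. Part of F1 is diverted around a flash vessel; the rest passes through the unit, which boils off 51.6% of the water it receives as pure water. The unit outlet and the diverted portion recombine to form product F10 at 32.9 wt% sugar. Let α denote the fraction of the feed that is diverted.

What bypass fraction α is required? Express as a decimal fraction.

0.359

All 809×0.247 = 199.82 lb/h of sugar reaches F10, so F10 = 199.82/0.329 = 607.36 lb/h and vapour = 201.64 lb/h.
The evaporator receives (1−α)·809 of feed at 0.753 water and removes 0.516 of that water:
0.516×0.753×(1−α)×809 = 201.64
(1−α) = 201.64/314.34 = 0.6415;  α = 0.3585.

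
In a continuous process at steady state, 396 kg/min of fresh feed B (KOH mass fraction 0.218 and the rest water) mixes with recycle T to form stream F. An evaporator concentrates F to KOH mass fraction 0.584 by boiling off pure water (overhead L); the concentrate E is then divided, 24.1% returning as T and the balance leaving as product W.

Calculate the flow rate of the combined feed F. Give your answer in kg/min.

Overall KOH balance (none leaves overhead): KOH in fresh feed = KOH in product, i.e. 396×0.218 = (1−0.241)·E·0.584.
E = 86.328/(0.584×0.759) = 194.76 kg/min.
Recycle T = 0.241×194.76 = 46.937 kg/min.
Combined feed F = 396 + 46.937 = 442.94 kg/min.

442.9 kg/min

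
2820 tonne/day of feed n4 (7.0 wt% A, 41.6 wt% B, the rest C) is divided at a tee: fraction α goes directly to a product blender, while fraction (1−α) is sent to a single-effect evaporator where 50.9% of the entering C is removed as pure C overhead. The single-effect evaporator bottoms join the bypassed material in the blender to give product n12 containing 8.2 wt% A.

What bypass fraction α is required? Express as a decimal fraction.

0.441

All 2820×0.070 = 197.4 tonne/day of A reaches n12, so n12 = 197.4/0.082 = 2407.3 tonne/day and vapour = 412.68 tonne/day.
The evaporator receives (1−α)·2820 of feed at 0.514 C and removes 0.509 of that C:
0.509×0.514×(1−α)×2820 = 412.68
(1−α) = 412.68/737.79 = 0.5594;  α = 0.4406.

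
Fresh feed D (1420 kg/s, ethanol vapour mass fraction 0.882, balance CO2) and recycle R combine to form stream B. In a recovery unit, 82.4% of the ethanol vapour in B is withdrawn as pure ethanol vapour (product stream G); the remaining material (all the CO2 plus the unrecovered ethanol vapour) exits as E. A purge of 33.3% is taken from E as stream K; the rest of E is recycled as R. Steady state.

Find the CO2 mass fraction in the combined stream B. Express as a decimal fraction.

0.262

CO2 enters only via D and leaves only via the purge: 1420×0.118 = 0.333×(CO2 in E), and the recovery unit passes all CO2, so CO2 in B = CO2 in E = 503.18 kg/s.
ethanol vapour in B: m_A = 1420×0.882 + (1−0.333)·(1−0.824)·m_A, so m_A = 1252.4/0.8826 = 1419 kg/s.
B = 1419 + 503.18 = 1922.2 kg/s.
CO2 fraction in B = 503.18/1922.2 = 0.262.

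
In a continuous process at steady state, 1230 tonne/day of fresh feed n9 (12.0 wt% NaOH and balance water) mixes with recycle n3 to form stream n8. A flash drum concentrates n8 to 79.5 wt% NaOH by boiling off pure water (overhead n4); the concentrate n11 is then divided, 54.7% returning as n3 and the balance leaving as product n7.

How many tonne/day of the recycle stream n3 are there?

Overall NaOH balance (none leaves overhead): NaOH in fresh feed = NaOH in product, i.e. 1230×0.120 = (1−0.547)·n11·0.795.
n11 = 147.6/(0.795×0.453) = 409.85 tonne/day.
Recycle n3 = 0.547×409.85 = 224.19 tonne/day.

224.2 tonne/day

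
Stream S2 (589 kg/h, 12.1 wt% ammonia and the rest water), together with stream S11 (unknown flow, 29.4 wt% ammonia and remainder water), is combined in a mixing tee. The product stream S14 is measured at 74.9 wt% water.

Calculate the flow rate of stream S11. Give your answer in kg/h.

Let S11 be the unknown flow. Total out = 589 + S11.
water balance: 517.73 + 0.706·S11 = 0.749·(589 + S11)
(0.706 − 0.749)·S11 = 0.749×589 − 517.73 = -76.57
S11 = -76.57 / -0.043 = 1780.7 kg/h

1781 kg/h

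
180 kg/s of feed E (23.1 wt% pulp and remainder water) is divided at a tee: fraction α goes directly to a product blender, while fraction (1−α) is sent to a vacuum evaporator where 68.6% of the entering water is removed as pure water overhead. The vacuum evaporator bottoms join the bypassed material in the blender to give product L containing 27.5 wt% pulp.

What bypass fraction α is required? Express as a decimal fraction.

All 180×0.231 = 41.58 kg/s of pulp reaches L, so L = 41.58/0.275 = 151.2 kg/s and vapour = 28.8 kg/s.
The evaporator receives (1−α)·180 of feed at 0.769 water and removes 0.686 of that water:
0.686×0.769×(1−α)×180 = 28.8
(1−α) = 28.8/94.956 = 0.3033;  α = 0.6967.

0.697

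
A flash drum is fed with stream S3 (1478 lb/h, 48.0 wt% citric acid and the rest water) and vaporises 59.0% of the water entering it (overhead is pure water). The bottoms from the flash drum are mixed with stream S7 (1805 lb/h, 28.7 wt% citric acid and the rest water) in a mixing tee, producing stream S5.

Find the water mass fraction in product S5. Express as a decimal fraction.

Vapour removed = 0.590×0.520×1478 = 453.45 lb/h; concentrate = 1024.5 lb/h.
water reaching the mixer = 315.11 (from concentrate) + 1805×0.713 = 1602.1 lb/h.
Product flow = 1024.5 + 1805 = 2829.5 lb/h; water fraction = 0.566.

0.566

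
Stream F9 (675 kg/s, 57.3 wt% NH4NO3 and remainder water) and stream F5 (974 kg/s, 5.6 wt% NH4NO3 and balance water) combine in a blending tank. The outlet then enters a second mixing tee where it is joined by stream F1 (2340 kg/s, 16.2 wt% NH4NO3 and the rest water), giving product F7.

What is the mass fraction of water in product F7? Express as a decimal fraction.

0.7943

Overall, product flow = 3989 kg/s.
water in = 675×0.427 + 974×0.944 + 2340×0.838 = 3168.6 kg/s.
water fraction in F7 = 0.7943.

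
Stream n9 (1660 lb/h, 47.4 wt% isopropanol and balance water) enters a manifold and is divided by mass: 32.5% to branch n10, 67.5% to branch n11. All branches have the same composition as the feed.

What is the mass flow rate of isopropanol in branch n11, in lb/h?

531.1 lb/h

Branch n11 total = 0.675×1660 = 1120.5 lb/h.
isopropanol in n11 = 0.474×1120.5 = 531.12 lb/h.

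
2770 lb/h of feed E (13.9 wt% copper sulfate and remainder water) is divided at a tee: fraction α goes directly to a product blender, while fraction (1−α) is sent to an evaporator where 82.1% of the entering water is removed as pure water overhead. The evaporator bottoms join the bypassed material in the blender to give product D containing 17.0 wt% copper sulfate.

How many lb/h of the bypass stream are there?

All 2770×0.139 = 385.03 lb/h of copper sulfate reaches D, so D = 385.03/0.170 = 2264.9 lb/h and vapour = 505.12 lb/h.
The evaporator receives (1−α)·2770 of feed at 0.861 water and removes 0.821 of that water:
0.821×0.861×(1−α)×2770 = 505.12
(1−α) = 505.12/1958.1 = 0.2580;  α = 0.7420.
Bypass flow = 0.7420×2770 = 2055.4 lb/h.

2055 lb/h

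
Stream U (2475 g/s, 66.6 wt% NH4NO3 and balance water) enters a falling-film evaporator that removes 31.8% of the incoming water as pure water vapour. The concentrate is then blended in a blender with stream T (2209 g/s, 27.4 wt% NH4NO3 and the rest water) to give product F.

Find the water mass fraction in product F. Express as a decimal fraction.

0.4903

Vapour removed = 0.318×0.334×2475 = 262.87 g/s; concentrate = 2212.1 g/s.
water reaching the mixer = 563.78 (from concentrate) + 2209×0.726 = 2167.5 g/s.
Product flow = 2212.1 + 2209 = 4421.1 g/s; water fraction = 0.4903.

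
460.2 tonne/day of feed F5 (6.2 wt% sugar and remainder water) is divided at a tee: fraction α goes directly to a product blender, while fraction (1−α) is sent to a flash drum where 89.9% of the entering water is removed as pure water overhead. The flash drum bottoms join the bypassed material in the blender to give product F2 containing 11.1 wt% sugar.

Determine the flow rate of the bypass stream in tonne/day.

219.3 tonne/day

All 460.2×0.062 = 28.532 tonne/day of sugar reaches F2, so F2 = 28.532/0.111 = 257.05 tonne/day and vapour = 203.15 tonne/day.
The evaporator receives (1−α)·460.2 of feed at 0.938 water and removes 0.899 of that water:
0.899×0.938×(1−α)×460.2 = 203.15
(1−α) = 203.15/388.07 = 0.5235;  α = 0.4765.
Bypass flow = 0.4765×460.2 = 219.29 tonne/day.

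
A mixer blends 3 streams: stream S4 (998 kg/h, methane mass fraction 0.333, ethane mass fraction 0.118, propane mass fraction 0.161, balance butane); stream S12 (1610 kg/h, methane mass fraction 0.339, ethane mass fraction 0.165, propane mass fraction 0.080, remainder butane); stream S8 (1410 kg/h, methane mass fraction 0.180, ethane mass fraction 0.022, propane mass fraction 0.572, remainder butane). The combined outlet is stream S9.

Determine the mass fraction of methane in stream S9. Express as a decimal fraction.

Total flow out = 998 + 1610 + 1410 = 4018 kg/h.
methane in = 998×0.333 + 1610×0.339 + 1410×0.180 = 1131.9 kg/h.
methane mass fraction in S9 = 1131.9/4018 = 0.282.

0.282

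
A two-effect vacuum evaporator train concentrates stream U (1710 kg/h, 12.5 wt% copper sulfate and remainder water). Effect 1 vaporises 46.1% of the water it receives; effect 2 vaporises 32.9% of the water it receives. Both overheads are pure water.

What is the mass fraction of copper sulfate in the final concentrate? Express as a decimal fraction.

0.283

water in feed = 1710×0.875 = 1496.2 kg/h.
After stage 1: water left = (1−0.461)×1496.2 = 806.48; stream total = 1020.2 kg/h.
After stage 2: water left = (1−0.329)×806.48 = 541.15; final concentrate = 754.9 kg/h.
copper sulfate fraction = 213.75/754.9 = 0.283.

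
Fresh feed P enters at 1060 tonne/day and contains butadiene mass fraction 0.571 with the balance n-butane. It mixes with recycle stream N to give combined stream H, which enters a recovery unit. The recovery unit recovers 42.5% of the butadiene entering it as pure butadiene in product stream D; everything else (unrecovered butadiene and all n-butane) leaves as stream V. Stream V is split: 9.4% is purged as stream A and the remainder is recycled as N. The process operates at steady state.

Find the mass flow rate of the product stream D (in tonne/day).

butadiene in H: m_A = 1060×0.571 + (1−0.094)·(1−0.425)·m_A, so m_A = 605.26/0.4790 = 1263.5 tonne/day.
Product D = 0.425×1263.5 = 536.97 tonne/day.

537 tonne/day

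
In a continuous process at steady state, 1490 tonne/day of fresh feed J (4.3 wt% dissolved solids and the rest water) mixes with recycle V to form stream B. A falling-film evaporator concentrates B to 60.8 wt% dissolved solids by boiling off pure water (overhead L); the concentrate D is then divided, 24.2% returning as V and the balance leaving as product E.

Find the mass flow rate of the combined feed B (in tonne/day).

Overall dissolved solids balance (none leaves overhead): dissolved solids in fresh feed = dissolved solids in product, i.e. 1490×0.043 = (1−0.242)·D·0.608.
D = 64.07/(0.608×0.758) = 139.02 tonne/day.
Recycle V = 0.242×139.02 = 33.643 tonne/day.
Combined feed B = 1490 + 33.643 = 1523.6 tonne/day.

1524 tonne/day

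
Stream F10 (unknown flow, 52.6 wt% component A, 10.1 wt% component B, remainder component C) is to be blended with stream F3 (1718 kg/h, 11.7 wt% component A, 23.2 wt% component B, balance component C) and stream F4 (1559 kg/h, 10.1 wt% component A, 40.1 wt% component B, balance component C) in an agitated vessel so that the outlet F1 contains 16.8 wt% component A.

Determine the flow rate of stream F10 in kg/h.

Let F10 be the unknown flow. Total out = 3277 + F10.
component A balance: 358.47 + 0.526·F10 = 0.168·(3277 + F10)
(0.526 − 0.168)·F10 = 0.168×3277 − 358.47 = 192.07
F10 = 192.07 / 0.358 = 536.51 kg/h

536.5 kg/h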